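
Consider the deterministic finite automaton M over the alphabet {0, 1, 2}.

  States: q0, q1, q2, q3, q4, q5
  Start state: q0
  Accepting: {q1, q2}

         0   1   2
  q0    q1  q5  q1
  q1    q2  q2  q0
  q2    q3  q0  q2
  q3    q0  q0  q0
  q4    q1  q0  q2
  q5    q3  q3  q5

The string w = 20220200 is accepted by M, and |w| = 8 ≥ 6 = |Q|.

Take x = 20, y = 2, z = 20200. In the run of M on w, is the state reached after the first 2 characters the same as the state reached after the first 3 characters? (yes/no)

State sequence: q0 -2-> q1 -0-> q2 -2-> q2

After x (step 2): q2. After xy (step 3): q2.
They match, so y = 2 drives M around a cycle from q2 back to itself; pumping y any number of times keeps M in q2 before reading z, and xyⁱz ∈ L(M) for every i ≥ 0.

yes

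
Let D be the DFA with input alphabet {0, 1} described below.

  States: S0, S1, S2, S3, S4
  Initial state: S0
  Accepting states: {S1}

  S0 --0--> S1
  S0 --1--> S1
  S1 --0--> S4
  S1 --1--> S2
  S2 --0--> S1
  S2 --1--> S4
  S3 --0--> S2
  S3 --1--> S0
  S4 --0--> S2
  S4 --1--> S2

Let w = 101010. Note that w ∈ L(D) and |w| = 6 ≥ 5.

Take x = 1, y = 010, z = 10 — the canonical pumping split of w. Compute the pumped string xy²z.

xy^2z = 1·010·010·10 = 101001010.
Reading y = 010 takes D from S1 back to S1, so after x·y·y the machine is still in S1, and z then leads to the accepting state S1. Hence 101001010 ∈ L(D).

101001010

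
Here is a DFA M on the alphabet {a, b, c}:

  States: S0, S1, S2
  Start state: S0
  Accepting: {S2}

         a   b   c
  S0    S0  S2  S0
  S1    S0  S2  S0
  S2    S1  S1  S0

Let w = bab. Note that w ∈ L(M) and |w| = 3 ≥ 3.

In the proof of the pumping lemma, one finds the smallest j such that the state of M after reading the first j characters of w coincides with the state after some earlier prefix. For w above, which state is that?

Run of M on w = b a b:
  step 0: S0  (start)
  step 1: S2  (read b: S0→S2)
  step 2: S1  (read a: S2→S1)
  step 3: S2  (read b: S1→S2)   ← first repeat (S2 seen earlier)

The earliest repeat is at step j = 3: M is in S2, which it already visited at step i = 1.
Pumping length from the standard proof: p = 3 (the number of states). The repeated state found above gives |xy| = j ≤ 3 and |y| = j − i ≥ 1.

S2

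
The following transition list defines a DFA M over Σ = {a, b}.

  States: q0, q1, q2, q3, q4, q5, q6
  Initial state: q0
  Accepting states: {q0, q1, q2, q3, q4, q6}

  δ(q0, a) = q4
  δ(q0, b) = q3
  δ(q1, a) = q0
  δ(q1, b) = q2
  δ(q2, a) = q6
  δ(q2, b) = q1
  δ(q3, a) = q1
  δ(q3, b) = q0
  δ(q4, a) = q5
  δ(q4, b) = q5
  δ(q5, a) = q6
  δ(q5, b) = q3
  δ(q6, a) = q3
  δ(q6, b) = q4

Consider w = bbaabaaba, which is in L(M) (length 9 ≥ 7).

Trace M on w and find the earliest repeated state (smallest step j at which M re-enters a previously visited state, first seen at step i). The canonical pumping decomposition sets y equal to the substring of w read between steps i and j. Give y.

bb

State sequence: q0 -b-> q3 -b-> q0 -a-> q4 -a-> q5 -b-> q3 -a-> q1 -a-> q0 -b-> q3 -a-> q1
First repeat at step 2: q0 was already visited.

So i = 0, j = 2, giving x = w[0:0] = ε, y = w[0:2] = bb, z = w[2:9] = aabaaba.
Check: |xy| = 2 ≤ 7 and |y| = 2 ≥ 1. Reading y takes M from q0 back to q0, so every xyⁱz is accepted.
The DFA has 7 states, so the proof of the pumping lemma guarantees a repeated state among the first 7+1 visited; the segment between the two visits is the pumpable y.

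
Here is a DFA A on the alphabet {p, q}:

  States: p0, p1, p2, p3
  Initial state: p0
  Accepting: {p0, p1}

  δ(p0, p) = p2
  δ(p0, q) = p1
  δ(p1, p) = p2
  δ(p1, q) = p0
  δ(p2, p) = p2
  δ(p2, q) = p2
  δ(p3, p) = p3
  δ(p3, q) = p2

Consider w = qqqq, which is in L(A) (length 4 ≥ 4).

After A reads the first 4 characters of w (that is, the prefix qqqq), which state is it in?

Run of A on the first 4 characters of w = q q q q:
  step 0: p0  (start)
  step 1: p1  (read q: p0→p1)
  step 2: p0  (read q: p1→p0)
  step 3: p1  (read q: p0→p1)
  step 4: p0  (read q: p1→p0)

After reading 4 characters, A is in state p0.
(This kind of state-tracing is the core of the pumping-lemma construction: with 4 states, pigeonhole forces a repeat within the first 4 steps.)

p0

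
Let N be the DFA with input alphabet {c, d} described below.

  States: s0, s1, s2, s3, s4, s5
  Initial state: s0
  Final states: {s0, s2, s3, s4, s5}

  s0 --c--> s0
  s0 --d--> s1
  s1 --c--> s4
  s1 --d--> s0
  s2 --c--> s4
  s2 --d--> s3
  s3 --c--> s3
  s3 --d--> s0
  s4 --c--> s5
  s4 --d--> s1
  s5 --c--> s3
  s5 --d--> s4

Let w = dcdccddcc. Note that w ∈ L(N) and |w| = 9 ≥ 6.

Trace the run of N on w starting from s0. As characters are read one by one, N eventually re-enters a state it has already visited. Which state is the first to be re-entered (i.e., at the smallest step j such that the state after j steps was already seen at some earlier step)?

s1

Run of N on w = d c d c c d d c c:
  step 0: s0  (start)
  step 1: s1  (read d: s0→s1)
  step 2: s4  (read c: s1→s4)
  step 3: s1  (read d: s4→s1)   ← first repeat (s1 seen earlier)
  step 4: s4  (read c: s1→s4)
  step 5: s5  (read c: s4→s5)
  step 6: s4  (read d: s5→s4)
  step 7: s1  (read d: s4→s1)
  step 8: s4  (read c: s1→s4)
  step 9: s5  (read c: s4→s5)

The earliest repeat is at step j = 3: N is in s1, which it already visited at step i = 1.
Since N has 6 states, any run of length ≥ 6 visits 6+1 states, so by pigeonhole some state repeats within the first 6 steps — that repeat gives the pumpable loop.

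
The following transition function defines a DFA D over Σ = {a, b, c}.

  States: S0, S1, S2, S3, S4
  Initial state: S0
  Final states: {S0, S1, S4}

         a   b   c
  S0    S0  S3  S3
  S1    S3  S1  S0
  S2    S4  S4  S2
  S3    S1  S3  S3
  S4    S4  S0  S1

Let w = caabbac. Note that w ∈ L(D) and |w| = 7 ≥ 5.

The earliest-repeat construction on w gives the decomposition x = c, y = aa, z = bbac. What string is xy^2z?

xy^2z = c·aa·aa·bbac = caaaabbac.
Reading y = aa takes D from S3 back to S3, so after x·y·y the machine is still in S3, and z then leads to the accepting state S0. Hence caaaabbac ∈ L(D).

caaaabbac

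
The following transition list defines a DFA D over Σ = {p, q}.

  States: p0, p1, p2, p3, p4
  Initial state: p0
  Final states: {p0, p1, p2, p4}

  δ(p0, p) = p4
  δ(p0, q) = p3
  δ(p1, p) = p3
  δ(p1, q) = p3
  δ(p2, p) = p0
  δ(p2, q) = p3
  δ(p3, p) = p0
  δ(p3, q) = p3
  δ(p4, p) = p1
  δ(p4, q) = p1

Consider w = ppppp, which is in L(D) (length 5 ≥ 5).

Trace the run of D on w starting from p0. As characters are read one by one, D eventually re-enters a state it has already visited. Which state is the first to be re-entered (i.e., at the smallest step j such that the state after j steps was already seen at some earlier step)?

Run of D on w = p p p p p:
  step 0: p0  (start)
  step 1: p4  (read p: p0→p4)
  step 2: p1  (read p: p4→p1)
  step 3: p3  (read p: p1→p3)
  step 4: p0  (read p: p3→p0)   ← first repeat (p0 seen earlier)
  step 5: p4  (read p: p0→p4)

The earliest repeat is at step j = 4: D is in p0, which it already visited at step i = 0.

p0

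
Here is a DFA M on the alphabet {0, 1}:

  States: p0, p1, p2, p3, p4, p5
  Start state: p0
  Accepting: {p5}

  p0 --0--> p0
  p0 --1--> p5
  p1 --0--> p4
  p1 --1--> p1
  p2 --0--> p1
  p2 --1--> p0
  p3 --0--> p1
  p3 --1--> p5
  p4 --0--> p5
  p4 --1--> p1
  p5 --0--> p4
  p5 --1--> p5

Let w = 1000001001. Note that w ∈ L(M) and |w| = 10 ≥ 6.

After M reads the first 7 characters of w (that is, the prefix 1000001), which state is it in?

Run of M on the first 7 characters of w = 1 0 0 0 0 0 1:
  step 0: p0  (start)
  step 1: p5  (read 1: p0→p5)
  step 2: p4  (read 0: p5→p4)
  step 3: p5  (read 0: p4→p5)
  step 4: p4  (read 0: p5→p4)
  step 5: p5  (read 0: p4→p5)
  step 6: p4  (read 0: p5→p4)
  step 7: p1  (read 1: p4→p1)

After reading 7 characters, M is in state p1.

p1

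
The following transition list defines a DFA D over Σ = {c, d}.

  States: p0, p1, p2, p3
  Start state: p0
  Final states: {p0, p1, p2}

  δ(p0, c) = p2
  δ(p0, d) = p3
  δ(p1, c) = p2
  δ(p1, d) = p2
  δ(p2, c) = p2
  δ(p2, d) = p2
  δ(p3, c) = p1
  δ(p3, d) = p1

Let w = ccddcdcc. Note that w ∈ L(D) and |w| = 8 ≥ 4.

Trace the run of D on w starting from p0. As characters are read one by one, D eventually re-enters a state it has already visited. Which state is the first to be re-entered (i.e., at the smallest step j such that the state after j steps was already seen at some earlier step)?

Run of D on w = c c d d c d c c:
  step 0: p0  (start)
  step 1: p2  (read c: p0→p2)
  step 2: p2  (read c: p2→p2)   ← first repeat (p2 seen earlier)
  step 3: p2  (read d: p2→p2)
  step 4: p2  (read d: p2→p2)
  step 5: p2  (read c: p2→p2)
  step 6: p2  (read d: p2→p2)
  step 7: p2  (read c: p2→p2)
  step 8: p2  (read c: p2→p2)

The earliest repeat is at step j = 2: D is in p2, which it already visited at step i = 1.
The DFA has 4 states, so the proof of the pumping lemma guarantees a repeated state among the first 4+1 visited; the segment between the two visits is the pumpable y.

p2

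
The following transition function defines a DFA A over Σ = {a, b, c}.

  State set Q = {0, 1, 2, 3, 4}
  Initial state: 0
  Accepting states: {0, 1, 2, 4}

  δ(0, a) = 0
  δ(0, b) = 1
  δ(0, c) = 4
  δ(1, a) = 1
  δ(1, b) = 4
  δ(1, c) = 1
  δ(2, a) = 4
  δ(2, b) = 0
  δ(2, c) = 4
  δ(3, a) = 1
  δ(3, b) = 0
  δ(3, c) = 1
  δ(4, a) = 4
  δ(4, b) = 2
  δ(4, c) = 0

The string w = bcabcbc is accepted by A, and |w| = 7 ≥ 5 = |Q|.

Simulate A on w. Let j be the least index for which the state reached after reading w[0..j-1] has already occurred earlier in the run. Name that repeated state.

1

Run of A on w = b c a b c b c:
  step 0: 0  (start)
  step 1: 1  (read b: 0→1)
  step 2: 1  (read c: 1→1)   ← first repeat (1 seen earlier)
  step 3: 1  (read a: 1→1)
  step 4: 4  (read b: 1→4)
  step 5: 0  (read c: 4→0)
  step 6: 1  (read b: 0→1)
  step 7: 1  (read c: 1→1)

The earliest repeat is at step j = 2: A is in 1, which it already visited at step i = 1.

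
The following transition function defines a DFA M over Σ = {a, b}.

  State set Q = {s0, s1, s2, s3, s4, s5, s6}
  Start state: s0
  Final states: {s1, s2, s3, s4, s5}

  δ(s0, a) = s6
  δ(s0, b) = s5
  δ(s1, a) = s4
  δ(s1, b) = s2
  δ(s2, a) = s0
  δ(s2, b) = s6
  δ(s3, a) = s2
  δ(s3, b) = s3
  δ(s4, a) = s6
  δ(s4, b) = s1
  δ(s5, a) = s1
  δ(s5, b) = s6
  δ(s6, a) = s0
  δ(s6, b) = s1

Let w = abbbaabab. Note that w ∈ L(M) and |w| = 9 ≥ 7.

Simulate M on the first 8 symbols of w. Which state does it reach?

State sequence: s0 -a-> s6 -b-> s1 -b-> s2 -b-> s6 -a-> s0 -a-> s6 -b-> s1 -a-> s4

After reading 8 characters, M is in state s4.

s4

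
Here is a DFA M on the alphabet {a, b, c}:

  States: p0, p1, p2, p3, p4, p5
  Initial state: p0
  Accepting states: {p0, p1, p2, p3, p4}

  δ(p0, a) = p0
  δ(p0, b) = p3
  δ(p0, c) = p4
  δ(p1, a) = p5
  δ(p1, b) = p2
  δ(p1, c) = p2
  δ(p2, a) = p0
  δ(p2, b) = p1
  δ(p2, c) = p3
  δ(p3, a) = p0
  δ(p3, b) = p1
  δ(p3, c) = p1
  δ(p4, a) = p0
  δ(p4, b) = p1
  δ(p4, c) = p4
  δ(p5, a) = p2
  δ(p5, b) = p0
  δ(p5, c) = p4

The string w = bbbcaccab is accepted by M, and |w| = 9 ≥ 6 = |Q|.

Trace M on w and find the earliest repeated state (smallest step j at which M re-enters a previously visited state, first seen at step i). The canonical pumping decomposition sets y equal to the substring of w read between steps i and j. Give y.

State sequence: p0 -b-> p3 -b-> p1 -b-> p2 -c-> p3 -a-> p0 -c-> p4 -c-> p4 -a-> p0 -b-> p3
First repeat at step 4: p3 was already visited.

So i = 1, j = 4, giving x = w[0:1] = b, y = w[1:4] = bbc, z = w[4:9] = accab.
Check: |xy| = 4 ≤ 6 and |y| = 3 ≥ 1. Reading y takes M from p3 back to p3, so every xyⁱz is accepted.

bbc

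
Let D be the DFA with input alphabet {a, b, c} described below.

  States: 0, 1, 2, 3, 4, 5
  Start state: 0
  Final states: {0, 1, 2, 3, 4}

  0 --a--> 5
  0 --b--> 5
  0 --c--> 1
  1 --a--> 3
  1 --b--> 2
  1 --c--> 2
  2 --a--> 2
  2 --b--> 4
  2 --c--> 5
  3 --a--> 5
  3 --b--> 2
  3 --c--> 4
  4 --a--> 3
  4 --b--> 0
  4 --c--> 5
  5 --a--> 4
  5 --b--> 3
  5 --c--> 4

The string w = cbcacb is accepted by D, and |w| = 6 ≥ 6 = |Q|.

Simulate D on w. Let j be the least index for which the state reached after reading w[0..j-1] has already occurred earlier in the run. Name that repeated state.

Run of D on w = c b c a c b:
  step 0: 0  (start)
  step 1: 1  (read c: 0→1)
  step 2: 2  (read b: 1→2)
  step 3: 5  (read c: 2→5)
  step 4: 4  (read a: 5→4)
  step 5: 5  (read c: 4→5)   ← first repeat (5 seen earlier)
  step 6: 3  (read b: 5→3)

The earliest repeat is at step j = 5: D is in 5, which it already visited at step i = 3.

5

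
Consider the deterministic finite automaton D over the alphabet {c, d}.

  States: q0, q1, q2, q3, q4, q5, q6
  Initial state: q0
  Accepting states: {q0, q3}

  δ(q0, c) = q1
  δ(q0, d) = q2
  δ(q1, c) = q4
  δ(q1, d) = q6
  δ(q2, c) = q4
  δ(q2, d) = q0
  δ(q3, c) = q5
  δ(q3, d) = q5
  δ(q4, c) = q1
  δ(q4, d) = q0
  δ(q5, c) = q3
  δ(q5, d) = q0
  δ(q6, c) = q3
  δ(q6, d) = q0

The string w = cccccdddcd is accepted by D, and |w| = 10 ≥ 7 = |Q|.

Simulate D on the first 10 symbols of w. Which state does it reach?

State sequence: q0 -c-> q1 -c-> q4 -c-> q1 -c-> q4 -c-> q1 -d-> q6 -d-> q0 -d-> q2 -c-> q4 -d-> q0

After reading 10 characters, D is in state q0.
(This kind of state-tracing is the core of the pumping-lemma construction: with 7 states, pigeonhole forces a repeat within the first 7 steps.)

q0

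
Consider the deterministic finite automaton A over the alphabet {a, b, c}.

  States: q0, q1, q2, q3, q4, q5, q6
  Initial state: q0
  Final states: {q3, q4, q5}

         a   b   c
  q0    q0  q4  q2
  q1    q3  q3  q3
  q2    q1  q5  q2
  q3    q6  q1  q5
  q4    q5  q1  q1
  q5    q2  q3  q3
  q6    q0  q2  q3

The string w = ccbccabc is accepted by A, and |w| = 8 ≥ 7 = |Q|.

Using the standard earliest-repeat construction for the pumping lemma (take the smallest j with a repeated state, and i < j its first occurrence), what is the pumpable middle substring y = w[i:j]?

Run of A on w = c c b c c a b c:
  step 0: q0  (start)
  step 1: q2  (read c: q0→q2)
  step 2: q2  (read c: q2→q2)   ← first repeat (q2 seen earlier)
  step 3: q5  (read b: q2→q5)
  step 4: q3  (read c: q5→q3)
  step 5: q5  (read c: q3→q5)
  step 6: q2  (read a: q5→q2)
  step 7: q5  (read b: q2→q5)
  step 8: q3  (read c: q5→q3)

So i = 1, j = 2, giving x = w[0:1] = c, y = w[1:2] = c, z = w[2:8] = bccabc.
Check: |xy| = 2 ≤ 7 and |y| = 1 ≥ 1. Reading y takes A from q2 back to q2, so every xyⁱz is accepted.

c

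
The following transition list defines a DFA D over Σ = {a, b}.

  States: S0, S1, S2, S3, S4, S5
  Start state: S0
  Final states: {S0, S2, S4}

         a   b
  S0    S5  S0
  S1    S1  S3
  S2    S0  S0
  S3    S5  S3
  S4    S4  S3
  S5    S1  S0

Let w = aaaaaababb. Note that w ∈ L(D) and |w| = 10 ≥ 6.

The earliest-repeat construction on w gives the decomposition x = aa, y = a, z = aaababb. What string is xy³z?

aaaaaaaababb

xy^3z = aa·a·a·a·aaababb = aaaaaaaababb.
Reading y = a takes D from S1 back to S1, so after x·y·y·y the machine is still in S1, and z then leads to the accepting state S0. Hence aaaaaaaababb ∈ L(D).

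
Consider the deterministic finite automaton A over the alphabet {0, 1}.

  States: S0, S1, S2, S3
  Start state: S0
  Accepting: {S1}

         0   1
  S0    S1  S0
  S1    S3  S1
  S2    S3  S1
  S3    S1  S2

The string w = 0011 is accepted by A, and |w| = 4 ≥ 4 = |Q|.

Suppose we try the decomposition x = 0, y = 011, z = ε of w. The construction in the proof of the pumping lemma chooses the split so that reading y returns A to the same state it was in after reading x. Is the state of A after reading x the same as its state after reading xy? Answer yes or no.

State sequence: S0 -0-> S1 -0-> S3 -1-> S2 -1-> S1

After x (step 1): S1. After xy (step 4): S1.
They match, so y = 011 drives A around a cycle from S1 back to itself; pumping y any number of times keeps A in S1 before reading z, and xyⁱz ∈ L(A) for every i ≥ 0.

yes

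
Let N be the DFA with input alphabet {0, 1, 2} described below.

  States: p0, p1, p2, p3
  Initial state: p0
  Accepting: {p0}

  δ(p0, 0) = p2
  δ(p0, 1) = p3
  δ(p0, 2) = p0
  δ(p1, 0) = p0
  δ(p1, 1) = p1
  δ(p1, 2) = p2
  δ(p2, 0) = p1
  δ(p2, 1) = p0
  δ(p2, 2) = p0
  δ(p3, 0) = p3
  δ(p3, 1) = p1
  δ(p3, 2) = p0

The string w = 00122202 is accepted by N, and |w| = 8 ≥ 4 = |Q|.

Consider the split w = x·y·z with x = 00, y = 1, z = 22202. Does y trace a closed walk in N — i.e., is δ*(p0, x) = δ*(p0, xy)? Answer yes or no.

State sequence: p0 -0-> p2 -0-> p1 -1-> p1

After x (step 2): p1. After xy (step 3): p1.
They match, so y = 1 drives N around a cycle from p1 back to itself; pumping y any number of times keeps N in p1 before reading z, and xyⁱz ∈ L(N) for every i ≥ 0.

yes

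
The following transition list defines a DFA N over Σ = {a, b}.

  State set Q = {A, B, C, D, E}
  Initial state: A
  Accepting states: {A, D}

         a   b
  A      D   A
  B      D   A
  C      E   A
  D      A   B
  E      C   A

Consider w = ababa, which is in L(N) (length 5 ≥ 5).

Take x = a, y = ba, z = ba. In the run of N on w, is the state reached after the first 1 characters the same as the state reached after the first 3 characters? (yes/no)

Run of N on the first 3 characters of w = a b a:
  step 0: A  (start)
  step 1: D  (read a: A→D)
  step 2: B  (read b: D→B)
  step 3: D  (read a: B→D)

After x (step 1): D. After xy (step 3): D.
They match, so y = ba drives N around a cycle from D back to itself; pumping y any number of times keeps N in D before reading z, and xyⁱz ∈ L(N) for every i ≥ 0.

yes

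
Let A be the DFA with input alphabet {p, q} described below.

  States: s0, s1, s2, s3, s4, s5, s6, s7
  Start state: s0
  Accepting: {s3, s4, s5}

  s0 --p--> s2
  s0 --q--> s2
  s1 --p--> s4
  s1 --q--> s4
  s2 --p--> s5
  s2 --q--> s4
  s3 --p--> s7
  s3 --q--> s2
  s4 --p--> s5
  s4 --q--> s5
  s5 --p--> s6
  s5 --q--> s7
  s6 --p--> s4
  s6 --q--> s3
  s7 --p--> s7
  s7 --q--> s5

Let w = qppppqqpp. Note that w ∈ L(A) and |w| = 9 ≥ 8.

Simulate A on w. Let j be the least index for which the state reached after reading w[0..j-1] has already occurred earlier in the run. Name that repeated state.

s5

State sequence: s0 -q-> s2 -p-> s5 -p-> s6 -p-> s4 -p-> s5 -q-> s7 -q-> s5 -p-> s6 -p-> s4
First repeat at step 5: s5 was already visited.

The earliest repeat is at step j = 5: A is in s5, which it already visited at step i = 2.
Since A has 8 states, any run of length ≥ 8 visits 8+1 states, so by pigeonhole some state repeats within the first 8 steps — that repeat gives the pumpable loop.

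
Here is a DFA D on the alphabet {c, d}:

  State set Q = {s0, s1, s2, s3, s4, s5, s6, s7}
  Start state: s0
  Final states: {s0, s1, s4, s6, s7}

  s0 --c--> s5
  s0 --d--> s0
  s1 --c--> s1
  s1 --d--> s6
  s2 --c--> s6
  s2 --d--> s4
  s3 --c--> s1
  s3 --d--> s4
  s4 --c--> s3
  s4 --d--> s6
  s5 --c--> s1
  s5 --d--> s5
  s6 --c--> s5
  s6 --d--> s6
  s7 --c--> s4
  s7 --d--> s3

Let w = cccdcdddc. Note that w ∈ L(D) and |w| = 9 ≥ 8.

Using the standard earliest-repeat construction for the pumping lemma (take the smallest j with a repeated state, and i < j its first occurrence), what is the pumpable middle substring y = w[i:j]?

c

State sequence: s0 -c-> s5 -c-> s1 -c-> s1 -d-> s6 -c-> s5 -d-> s5 -d-> s5 -d-> s5 -c-> s1
First repeat at step 3: s1 was already visited.

So i = 2, j = 3, giving x = w[0:2] = cc, y = w[2:3] = c, z = w[3:9] = dcdddc.
Check: |xy| = 3 ≤ 8 and |y| = 1 ≥ 1. Reading y takes D from s1 back to s1, so every xyⁱz is accepted.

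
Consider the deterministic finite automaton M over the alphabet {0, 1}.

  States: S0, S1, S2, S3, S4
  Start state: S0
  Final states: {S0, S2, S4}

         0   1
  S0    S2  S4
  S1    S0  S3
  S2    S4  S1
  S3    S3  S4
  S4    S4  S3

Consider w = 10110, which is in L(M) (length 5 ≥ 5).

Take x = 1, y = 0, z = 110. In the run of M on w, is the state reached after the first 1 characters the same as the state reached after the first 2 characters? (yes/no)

yes

Run of M on the first 2 characters of w = 1 0:
  step 0: S0  (start)
  step 1: S4  (read 1: S0→S4)
  step 2: S4  (read 0: S4→S4)

After x (step 1): S4. After xy (step 2): S4.
They match, so y = 0 drives M around a cycle from S4 back to itself; pumping y any number of times keeps M in S4 before reading z, and xyⁱz ∈ L(M) for every i ≥ 0.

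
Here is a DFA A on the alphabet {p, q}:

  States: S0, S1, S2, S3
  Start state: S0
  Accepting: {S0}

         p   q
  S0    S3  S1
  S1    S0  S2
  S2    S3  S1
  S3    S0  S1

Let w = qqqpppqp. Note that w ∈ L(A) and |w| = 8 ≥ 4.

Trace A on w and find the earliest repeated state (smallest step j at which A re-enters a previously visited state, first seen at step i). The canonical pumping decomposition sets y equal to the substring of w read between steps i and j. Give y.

qq

State sequence: S0 -q-> S1 -q-> S2 -q-> S1 -p-> S0 -p-> S3 -p-> S0 -q-> S1 -p-> S0
First repeat at step 3: S1 was already visited.

So i = 1, j = 3, giving x = w[0:1] = q, y = w[1:3] = qq, z = w[3:8] = pppqp.
Check: |xy| = 3 ≤ 4 and |y| = 2 ≥ 1. Reading y takes A from S1 back to S1, so every xyⁱz is accepted.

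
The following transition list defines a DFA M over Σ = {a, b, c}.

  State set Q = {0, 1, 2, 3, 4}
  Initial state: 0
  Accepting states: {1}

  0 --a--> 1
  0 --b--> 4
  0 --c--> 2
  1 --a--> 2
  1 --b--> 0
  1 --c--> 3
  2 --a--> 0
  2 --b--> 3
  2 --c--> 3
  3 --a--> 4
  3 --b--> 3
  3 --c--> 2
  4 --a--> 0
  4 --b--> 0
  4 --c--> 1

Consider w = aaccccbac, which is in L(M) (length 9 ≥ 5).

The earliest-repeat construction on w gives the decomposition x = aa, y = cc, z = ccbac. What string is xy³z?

aaccccccccbac

xy^3z = aa·cc·cc·cc·ccbac = aaccccccccbac.
Reading y = cc takes M from 2 back to 2, so after x·y·y·y the machine is still in 2, and z then leads to the accepting state 1. Hence aaccccccccbac ∈ L(M).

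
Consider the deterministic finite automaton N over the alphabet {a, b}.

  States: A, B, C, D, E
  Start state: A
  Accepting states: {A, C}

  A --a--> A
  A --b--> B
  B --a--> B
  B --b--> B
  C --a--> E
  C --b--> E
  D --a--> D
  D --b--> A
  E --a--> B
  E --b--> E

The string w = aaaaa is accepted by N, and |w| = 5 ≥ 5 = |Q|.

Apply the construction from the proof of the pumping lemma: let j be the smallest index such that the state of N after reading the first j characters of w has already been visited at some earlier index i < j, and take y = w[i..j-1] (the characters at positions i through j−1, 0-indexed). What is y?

a

State sequence: A -a-> A -a-> A -a-> A -a-> A -a-> A
First repeat at step 1: A was already visited.

So i = 0, j = 1, giving x = w[0:0] = ε, y = w[0:1] = a, z = w[1:5] = aaaa.
Check: |xy| = 1 ≤ 5 and |y| = 1 ≥ 1. Reading y takes N from A back to A, so every xyⁱz is accepted.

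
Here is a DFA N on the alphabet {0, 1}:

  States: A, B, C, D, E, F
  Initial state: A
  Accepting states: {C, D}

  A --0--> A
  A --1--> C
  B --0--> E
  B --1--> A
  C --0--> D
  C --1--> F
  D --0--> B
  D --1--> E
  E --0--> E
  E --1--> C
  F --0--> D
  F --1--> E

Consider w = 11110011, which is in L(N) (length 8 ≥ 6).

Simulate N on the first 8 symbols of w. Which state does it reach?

Run of N on the first 8 characters of w = 1 1 1 1 0 0 1 1:
  step 0: A  (start)
  step 1: C  (read 1: A→C)
  step 2: F  (read 1: C→F)
  step 3: E  (read 1: F→E)
  step 4: C  (read 1: E→C)
  step 5: D  (read 0: C→D)
  step 6: B  (read 0: D→B)
  step 7: A  (read 1: B→A)
  step 8: C  (read 1: A→C)

After reading 8 characters, N is in state C.

C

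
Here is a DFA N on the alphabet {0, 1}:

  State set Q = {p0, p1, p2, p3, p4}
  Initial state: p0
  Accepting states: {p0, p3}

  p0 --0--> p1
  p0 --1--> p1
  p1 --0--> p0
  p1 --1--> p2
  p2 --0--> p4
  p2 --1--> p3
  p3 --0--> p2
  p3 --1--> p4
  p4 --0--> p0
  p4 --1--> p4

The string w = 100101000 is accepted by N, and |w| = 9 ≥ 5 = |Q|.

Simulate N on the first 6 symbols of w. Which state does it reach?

p4

Run of N on the first 6 characters of w = 1 0 0 1 0 1:
  step 0: p0  (start)
  step 1: p1  (read 1: p0→p1)
  step 2: p0  (read 0: p1→p0)
  step 3: p1  (read 0: p0→p1)
  step 4: p2  (read 1: p1→p2)
  step 5: p4  (read 0: p2→p4)
  step 6: p4  (read 1: p4→p4)

After reading 6 characters, N is in state p4.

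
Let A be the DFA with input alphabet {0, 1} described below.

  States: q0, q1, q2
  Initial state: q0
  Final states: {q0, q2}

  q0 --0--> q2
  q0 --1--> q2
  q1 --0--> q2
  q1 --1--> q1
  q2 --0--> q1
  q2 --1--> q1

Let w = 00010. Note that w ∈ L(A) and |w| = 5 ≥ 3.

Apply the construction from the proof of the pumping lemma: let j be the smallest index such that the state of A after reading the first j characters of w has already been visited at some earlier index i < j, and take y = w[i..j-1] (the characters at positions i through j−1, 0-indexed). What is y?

00

Run of A on w = 0 0 0 1 0:
  step 0: q0  (start)
  step 1: q2  (read 0: q0→q2)
  step 2: q1  (read 0: q2→q1)
  step 3: q2  (read 0: q1→q2)   ← first repeat (q2 seen earlier)
  step 4: q1  (read 1: q2→q1)
  step 5: q2  (read 0: q1→q2)

So i = 1, j = 3, giving x = w[0:1] = 0, y = w[1:3] = 00, z = w[3:5] = 10.
Check: |xy| = 3 ≤ 3 and |y| = 2 ≥ 1. Reading y takes A from q2 back to q2, so every xyⁱz is accepted.
Since A has 3 states, any run of length ≥ 3 visits 3+1 states, so by pigeonhole some state repeats within the first 3 steps — that repeat gives the pumpable loop.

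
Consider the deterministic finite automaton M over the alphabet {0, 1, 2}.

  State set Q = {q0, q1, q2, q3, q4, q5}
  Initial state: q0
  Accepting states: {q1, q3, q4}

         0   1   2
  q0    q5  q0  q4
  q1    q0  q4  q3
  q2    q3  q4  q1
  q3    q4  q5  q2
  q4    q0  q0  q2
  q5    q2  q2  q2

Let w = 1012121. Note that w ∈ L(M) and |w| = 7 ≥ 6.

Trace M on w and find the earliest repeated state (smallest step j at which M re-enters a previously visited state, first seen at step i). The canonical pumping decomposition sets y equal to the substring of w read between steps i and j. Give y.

Run of M on w = 1 0 1 2 1 2 1:
  step 0: q0  (start)
  step 1: q0  (read 1: q0→q0)   ← first repeat (q0 seen earlier)
  step 2: q5  (read 0: q0→q5)
  step 3: q2  (read 1: q5→q2)
  step 4: q1  (read 2: q2→q1)
  step 5: q4  (read 1: q1→q4)
  step 6: q2  (read 2: q4→q2)
  step 7: q4  (read 1: q2→q4)

So i = 0, j = 1, giving x = w[0:0] = ε, y = w[0:1] = 1, z = w[1:7] = 012121.
Check: |xy| = 1 ≤ 6 and |y| = 1 ≥ 1. Reading y takes M from q0 back to q0, so every xyⁱz is accepted.
With |Q| = 6, pigeonhole forces a state repeat no later than step 6; the substring read between the first and second visits to that state can be pumped.

1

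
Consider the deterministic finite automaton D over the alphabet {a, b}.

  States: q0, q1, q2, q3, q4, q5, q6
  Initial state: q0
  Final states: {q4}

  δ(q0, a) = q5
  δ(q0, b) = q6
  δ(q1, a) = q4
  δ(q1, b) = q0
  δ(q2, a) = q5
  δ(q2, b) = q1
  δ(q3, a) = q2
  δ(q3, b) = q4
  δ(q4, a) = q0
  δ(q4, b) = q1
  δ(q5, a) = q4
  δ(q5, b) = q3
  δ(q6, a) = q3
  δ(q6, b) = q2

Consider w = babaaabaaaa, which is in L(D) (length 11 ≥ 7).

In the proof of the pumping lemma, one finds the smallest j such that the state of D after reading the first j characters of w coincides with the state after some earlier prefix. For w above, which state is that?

q0

Run of D on w = b a b a a a b a a a a:
  step 0: q0  (start)
  step 1: q6  (read b: q0→q6)
  step 2: q3  (read a: q6→q3)
  step 3: q4  (read b: q3→q4)
  step 4: q0  (read a: q4→q0)   ← first repeat (q0 seen earlier)
  step 5: q5  (read a: q0→q5)
  step 6: q4  (read a: q5→q4)
  step 7: q1  (read b: q4→q1)
  step 8: q4  (read a: q1→q4)
  step 9: q0  (read a: q4→q0)
  step 10: q5  (read a: q0→q5)
  step 11: q4  (read a: q5→q4)

The earliest repeat is at step j = 4: D is in q0, which it already visited at step i = 0.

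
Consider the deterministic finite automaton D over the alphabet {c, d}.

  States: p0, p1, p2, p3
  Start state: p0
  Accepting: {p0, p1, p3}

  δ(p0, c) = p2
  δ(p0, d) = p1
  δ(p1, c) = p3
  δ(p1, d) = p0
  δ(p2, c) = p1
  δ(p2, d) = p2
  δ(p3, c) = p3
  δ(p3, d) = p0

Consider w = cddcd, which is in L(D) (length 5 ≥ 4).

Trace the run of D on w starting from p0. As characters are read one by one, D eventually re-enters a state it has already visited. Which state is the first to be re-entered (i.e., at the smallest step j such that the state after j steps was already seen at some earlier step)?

p2

Run of D on w = c d d c d:
  step 0: p0  (start)
  step 1: p2  (read c: p0→p2)
  step 2: p2  (read d: p2→p2)   ← first repeat (p2 seen earlier)
  step 3: p2  (read d: p2→p2)
  step 4: p1  (read c: p2→p1)
  step 5: p0  (read d: p1→p0)

The earliest repeat is at step j = 2: D is in p2, which it already visited at step i = 1.
With |Q| = 4, pigeonhole forces a state repeat no later than step 4; the substring read between the first and second visits to that state can be pumped.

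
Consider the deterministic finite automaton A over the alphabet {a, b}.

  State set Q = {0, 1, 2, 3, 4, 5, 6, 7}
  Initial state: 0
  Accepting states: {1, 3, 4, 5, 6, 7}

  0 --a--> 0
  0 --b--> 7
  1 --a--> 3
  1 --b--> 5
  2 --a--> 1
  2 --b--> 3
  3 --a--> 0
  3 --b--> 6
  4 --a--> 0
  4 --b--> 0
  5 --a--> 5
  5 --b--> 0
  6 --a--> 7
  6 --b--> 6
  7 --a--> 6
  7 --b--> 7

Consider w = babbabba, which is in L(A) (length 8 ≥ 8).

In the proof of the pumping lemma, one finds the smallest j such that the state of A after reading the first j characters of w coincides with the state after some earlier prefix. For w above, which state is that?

State sequence: 0 -b-> 7 -a-> 6 -b-> 6 -b-> 6 -a-> 7 -b-> 7 -b-> 7 -a-> 6
First repeat at step 3: 6 was already visited.

The earliest repeat is at step j = 3: A is in 6, which it already visited at step i = 2.
The DFA has 8 states, so the proof of the pumping lemma guarantees a repeated state among the first 8+1 visited; the segment between the two visits is the pumpable y.

6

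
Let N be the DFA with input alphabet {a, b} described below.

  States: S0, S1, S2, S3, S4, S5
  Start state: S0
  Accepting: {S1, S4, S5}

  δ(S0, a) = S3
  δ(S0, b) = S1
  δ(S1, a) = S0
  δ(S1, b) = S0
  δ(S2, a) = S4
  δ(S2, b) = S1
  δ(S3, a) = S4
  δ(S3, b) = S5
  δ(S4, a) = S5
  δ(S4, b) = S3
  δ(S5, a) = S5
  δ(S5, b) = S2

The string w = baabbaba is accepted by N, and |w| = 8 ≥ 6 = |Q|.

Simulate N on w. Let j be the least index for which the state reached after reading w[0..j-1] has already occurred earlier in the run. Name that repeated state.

S0

State sequence: S0 -b-> S1 -a-> S0 -a-> S3 -b-> S5 -b-> S2 -a-> S4 -b-> S3 -a-> S4
First repeat at step 2: S0 was already visited.

The earliest repeat is at step j = 2: N is in S0, which it already visited at step i = 0.
The DFA has 6 states, so the proof of the pumping lemma guarantees a repeated state among the first 6+1 visited; the segment between the two visits is the pumpable y.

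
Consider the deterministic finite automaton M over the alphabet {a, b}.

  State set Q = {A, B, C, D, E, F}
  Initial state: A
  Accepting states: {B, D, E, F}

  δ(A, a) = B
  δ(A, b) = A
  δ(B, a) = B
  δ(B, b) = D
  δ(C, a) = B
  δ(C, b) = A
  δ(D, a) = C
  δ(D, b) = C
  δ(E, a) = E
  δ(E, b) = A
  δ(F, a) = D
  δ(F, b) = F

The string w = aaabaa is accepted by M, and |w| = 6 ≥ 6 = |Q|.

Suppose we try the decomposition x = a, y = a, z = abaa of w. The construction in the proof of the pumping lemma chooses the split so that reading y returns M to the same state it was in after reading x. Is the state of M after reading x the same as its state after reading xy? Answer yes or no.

State sequence: A -a-> B -a-> B

After x (step 1): B. After xy (step 2): B.
They match, so y = a drives M around a cycle from B back to itself; pumping y any number of times keeps M in B before reading z, and xyⁱz ∈ L(M) for every i ≥ 0.

yes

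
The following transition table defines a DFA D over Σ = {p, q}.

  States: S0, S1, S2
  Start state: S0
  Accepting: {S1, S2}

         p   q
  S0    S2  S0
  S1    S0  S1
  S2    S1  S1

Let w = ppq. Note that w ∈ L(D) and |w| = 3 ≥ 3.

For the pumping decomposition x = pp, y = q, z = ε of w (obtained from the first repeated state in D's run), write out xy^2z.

xy^2z = pp·q·q·ε = ppqq.
Reading y = q takes D from S1 back to S1, so after x·y·y the machine is still in S1, and z then leads to the accepting state S1. Hence ppqq ∈ L(D).

ppqq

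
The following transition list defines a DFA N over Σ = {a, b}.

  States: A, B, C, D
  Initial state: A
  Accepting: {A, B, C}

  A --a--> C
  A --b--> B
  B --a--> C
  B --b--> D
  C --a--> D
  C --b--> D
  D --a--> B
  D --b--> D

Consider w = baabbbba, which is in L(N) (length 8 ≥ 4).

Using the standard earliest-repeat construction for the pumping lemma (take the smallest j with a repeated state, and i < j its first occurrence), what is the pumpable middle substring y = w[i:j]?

State sequence: A -b-> B -a-> C -a-> D -b-> D -b-> D -b-> D -b-> D -a-> B
First repeat at step 4: D was already visited.

So i = 3, j = 4, giving x = w[0:3] = baa, y = w[3:4] = b, z = w[4:8] = bbba.
Check: |xy| = 4 ≤ 4 and |y| = 1 ≥ 1. Reading y takes N from D back to D, so every xyⁱz is accepted.
The DFA has 4 states, so the proof of the pumping lemma guarantees a repeated state among the first 4+1 visited; the segment between the two visits is the pumpable y.

b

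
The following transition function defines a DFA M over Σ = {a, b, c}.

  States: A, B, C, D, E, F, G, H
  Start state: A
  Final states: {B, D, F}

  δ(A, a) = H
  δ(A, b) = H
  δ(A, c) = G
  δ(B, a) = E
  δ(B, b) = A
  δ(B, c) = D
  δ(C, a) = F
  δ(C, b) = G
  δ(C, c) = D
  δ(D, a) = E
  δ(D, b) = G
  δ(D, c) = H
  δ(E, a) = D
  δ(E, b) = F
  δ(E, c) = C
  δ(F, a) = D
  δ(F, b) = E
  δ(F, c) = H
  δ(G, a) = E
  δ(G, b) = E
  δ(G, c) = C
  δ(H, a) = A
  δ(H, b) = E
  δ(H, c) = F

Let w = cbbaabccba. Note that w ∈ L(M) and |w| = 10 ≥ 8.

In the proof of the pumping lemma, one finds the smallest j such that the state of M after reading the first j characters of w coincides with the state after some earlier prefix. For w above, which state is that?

E

State sequence: A -c-> G -b-> E -b-> F -a-> D -a-> E -b-> F -c-> H -c-> F -b-> E -a-> D
First repeat at step 5: E was already visited.

The earliest repeat is at step j = 5: M is in E, which it already visited at step i = 2.
With |Q| = 8, pigeonhole forces a state repeat no later than step 8; the substring read between the first and second visits to that state can be pumped.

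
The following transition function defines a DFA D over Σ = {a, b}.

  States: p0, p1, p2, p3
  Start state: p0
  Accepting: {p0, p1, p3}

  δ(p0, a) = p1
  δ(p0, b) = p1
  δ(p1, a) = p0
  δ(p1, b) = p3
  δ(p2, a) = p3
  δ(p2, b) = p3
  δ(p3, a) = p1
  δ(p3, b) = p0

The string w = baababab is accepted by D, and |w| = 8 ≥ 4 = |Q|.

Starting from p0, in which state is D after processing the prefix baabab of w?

p3

Run of D on the first 6 characters of w = b a a b a b:
  step 0: p0  (start)
  step 1: p1  (read b: p0→p1)
  step 2: p0  (read a: p1→p0)
  step 3: p1  (read a: p0→p1)
  step 4: p3  (read b: p1→p3)
  step 5: p1  (read a: p3→p1)
  step 6: p3  (read b: p1→p3)

After reading 6 characters, D is in state p3.
(This kind of state-tracing is the core of the pumping-lemma construction: with 4 states, pigeonhole forces a repeat within the first 4 steps.)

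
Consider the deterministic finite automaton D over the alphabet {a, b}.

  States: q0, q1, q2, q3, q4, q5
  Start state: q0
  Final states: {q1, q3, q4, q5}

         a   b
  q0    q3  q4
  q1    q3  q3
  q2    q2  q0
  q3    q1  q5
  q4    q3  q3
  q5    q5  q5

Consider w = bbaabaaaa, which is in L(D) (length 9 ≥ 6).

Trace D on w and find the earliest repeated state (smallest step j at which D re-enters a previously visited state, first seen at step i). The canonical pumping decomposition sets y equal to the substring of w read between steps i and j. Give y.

Run of D on w = b b a a b a a a a:
  step 0: q0  (start)
  step 1: q4  (read b: q0→q4)
  step 2: q3  (read b: q4→q3)
  step 3: q1  (read a: q3→q1)
  step 4: q3  (read a: q1→q3)   ← first repeat (q3 seen earlier)
  step 5: q5  (read b: q3→q5)
  step 6: q5  (read a: q5→q5)
  step 7: q5  (read a: q5→q5)
  step 8: q5  (read a: q5→q5)
  step 9: q5  (read a: q5→q5)

So i = 2, j = 4, giving x = w[0:2] = bb, y = w[2:4] = aa, z = w[4:9] = baaaa.
Check: |xy| = 4 ≤ 6 and |y| = 2 ≥ 1. Reading y takes D from q3 back to q3, so every xyⁱz is accepted.
The DFA has 6 states, so the proof of the pumping lemma guarantees a repeated state among the first 6+1 visited; the segment between the two visits is the pumpable y.

aa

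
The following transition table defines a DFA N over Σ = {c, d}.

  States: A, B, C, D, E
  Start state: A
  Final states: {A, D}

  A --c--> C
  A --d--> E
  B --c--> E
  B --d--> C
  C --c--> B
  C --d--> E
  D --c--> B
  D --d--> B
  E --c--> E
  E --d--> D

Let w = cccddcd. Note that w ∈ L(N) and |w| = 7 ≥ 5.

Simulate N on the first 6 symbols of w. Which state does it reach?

Run of N on the first 6 characters of w = c c c d d c:
  step 0: A  (start)
  step 1: C  (read c: A→C)
  step 2: B  (read c: C→B)
  step 3: E  (read c: B→E)
  step 4: D  (read d: E→D)
  step 5: B  (read d: D→B)
  step 6: E  (read c: B→E)

After reading 6 characters, N is in state E.
(This kind of state-tracing is the core of the pumping-lemma construction: with 5 states, pigeonhole forces a repeat within the first 5 steps.)

E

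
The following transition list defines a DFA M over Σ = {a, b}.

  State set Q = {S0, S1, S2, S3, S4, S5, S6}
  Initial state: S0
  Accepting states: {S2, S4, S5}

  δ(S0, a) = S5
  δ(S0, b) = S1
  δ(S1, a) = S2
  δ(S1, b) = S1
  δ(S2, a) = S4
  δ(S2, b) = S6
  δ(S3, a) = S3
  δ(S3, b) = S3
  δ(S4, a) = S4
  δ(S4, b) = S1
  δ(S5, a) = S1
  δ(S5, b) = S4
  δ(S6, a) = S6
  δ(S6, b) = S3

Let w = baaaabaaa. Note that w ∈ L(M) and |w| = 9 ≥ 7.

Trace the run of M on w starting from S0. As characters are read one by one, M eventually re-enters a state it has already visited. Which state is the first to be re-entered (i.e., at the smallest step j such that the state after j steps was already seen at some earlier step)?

S4

Run of M on w = b a a a a b a a a:
  step 0: S0  (start)
  step 1: S1  (read b: S0→S1)
  step 2: S2  (read a: S1→S2)
  step 3: S4  (read a: S2→S4)
  step 4: S4  (read a: S4→S4)   ← first repeat (S4 seen earlier)
  step 5: S4  (read a: S4→S4)
  step 6: S1  (read b: S4→S1)
  step 7: S2  (read a: S1→S2)
  step 8: S4  (read a: S2→S4)
  step 9: S4  (read a: S4→S4)

The earliest repeat is at step j = 4: M is in S4, which it already visited at step i = 3.
Pumping length from the standard proof: p = 7 (the number of states). The repeated state found above gives |xy| = j ≤ 7 and |y| = j − i ≥ 1.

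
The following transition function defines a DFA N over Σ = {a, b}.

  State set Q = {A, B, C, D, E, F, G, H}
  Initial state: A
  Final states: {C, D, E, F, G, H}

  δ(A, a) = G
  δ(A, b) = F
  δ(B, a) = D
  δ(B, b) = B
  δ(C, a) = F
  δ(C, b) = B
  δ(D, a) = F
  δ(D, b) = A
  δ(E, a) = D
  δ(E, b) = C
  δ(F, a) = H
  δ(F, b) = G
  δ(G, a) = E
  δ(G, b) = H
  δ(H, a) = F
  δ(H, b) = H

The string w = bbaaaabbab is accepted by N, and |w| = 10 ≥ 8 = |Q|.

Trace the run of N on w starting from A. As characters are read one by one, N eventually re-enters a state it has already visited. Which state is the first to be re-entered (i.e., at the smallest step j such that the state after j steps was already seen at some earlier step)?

State sequence: A -b-> F -b-> G -a-> E -a-> D -a-> F -a-> H -b-> H -b-> H -a-> F -b-> G
First repeat at step 5: F was already visited.

The earliest repeat is at step j = 5: N is in F, which it already visited at step i = 1.

F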